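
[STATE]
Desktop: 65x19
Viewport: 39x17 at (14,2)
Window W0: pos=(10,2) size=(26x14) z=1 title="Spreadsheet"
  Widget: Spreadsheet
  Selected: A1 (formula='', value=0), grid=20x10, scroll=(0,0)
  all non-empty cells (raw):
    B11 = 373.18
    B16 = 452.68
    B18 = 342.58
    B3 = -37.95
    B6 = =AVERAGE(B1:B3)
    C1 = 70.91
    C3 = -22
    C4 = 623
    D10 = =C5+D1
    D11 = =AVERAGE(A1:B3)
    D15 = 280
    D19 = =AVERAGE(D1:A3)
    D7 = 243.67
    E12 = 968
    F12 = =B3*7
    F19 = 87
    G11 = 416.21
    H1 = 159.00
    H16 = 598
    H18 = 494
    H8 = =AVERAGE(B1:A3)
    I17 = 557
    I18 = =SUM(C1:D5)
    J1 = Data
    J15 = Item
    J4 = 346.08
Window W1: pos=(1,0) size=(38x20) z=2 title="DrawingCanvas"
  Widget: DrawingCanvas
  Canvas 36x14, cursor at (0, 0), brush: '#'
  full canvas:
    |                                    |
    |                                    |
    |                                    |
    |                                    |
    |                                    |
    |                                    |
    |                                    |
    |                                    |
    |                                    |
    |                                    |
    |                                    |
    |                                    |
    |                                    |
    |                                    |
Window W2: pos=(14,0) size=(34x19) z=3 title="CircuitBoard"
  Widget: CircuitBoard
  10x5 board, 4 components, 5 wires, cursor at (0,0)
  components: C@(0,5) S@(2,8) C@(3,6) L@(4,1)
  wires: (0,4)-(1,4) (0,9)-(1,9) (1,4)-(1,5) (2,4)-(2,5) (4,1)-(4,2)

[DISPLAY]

┠────────────────────────────────┨     
┃   0 1 2 3 4 5 6 7 8 9          ┃     
┃0  [.]              ·   C       ┃     
┃                    │           ┃     
┃1                   · ─ ·       ┃     
┃                                ┃     
┃2                   · ─ ·       ┃     
┃                                ┃     
┃3                           C   ┃     
┃                                ┃     
┃4       L ─ ·                   ┃     
┃Cursor: (0,0)                   ┃     
┃                                ┃     
┃                                ┃     
┃                                ┃     
┃                                ┃     
┗━━━━━━━━━━━━━━━━━━━━━━━━━━━━━━━━┛     


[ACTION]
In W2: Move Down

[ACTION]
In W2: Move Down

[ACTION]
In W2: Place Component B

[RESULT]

┠────────────────────────────────┨     
┃   0 1 2 3 4 5 6 7 8 9          ┃     
┃0                   ·   C       ┃     
┃                    │           ┃     
┃1                   · ─ ·       ┃     
┃                                ┃     
┃2  [B]              · ─ ·       ┃     
┃                                ┃     
┃3                           C   ┃     
┃                                ┃     
┃4       L ─ ·                   ┃     
┃Cursor: (2,0)                   ┃     
┃                                ┃     
┃                                ┃     
┃                                ┃     
┃                                ┃     
┗━━━━━━━━━━━━━━━━━━━━━━━━━━━━━━━━┛     


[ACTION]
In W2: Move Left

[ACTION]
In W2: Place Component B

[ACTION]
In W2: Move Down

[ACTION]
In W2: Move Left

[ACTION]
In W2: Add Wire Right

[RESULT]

┠────────────────────────────────┨     
┃   0 1 2 3 4 5 6 7 8 9          ┃     
┃0                   ·   C       ┃     
┃                    │           ┃     
┃1                   · ─ ·       ┃     
┃                                ┃     
┃2   B               · ─ ·       ┃     
┃                                ┃     
┃3  [.]─ ·                   C   ┃     
┃                                ┃     
┃4       L ─ ·                   ┃     
┃Cursor: (3,0)                   ┃     
┃                                ┃     
┃                                ┃     
┃                                ┃     
┃                                ┃     
┗━━━━━━━━━━━━━━━━━━━━━━━━━━━━━━━━┛     


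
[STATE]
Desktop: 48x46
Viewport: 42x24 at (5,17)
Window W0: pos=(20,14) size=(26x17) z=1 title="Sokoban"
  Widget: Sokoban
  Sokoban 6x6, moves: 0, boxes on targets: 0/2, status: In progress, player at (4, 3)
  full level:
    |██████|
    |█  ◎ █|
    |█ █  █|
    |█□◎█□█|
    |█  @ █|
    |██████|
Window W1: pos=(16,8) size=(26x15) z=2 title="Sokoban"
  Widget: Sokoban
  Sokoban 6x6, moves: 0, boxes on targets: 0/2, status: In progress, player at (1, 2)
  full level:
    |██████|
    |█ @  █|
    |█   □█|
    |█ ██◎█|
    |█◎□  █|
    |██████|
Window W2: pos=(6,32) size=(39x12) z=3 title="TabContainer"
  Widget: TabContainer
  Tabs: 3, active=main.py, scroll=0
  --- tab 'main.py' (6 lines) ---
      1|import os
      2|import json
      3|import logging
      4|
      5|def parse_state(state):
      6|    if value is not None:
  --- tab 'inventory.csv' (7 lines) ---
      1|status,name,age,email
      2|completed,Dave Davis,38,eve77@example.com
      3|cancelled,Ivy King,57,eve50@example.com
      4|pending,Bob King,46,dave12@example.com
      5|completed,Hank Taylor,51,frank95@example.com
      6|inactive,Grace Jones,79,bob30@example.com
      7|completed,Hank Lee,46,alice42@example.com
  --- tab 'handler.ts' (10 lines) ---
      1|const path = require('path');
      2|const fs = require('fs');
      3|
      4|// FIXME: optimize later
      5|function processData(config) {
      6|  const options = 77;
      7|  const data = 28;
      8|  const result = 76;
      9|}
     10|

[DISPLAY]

           ┃Moves: 0  0/2           ┃   ┃ 
           ┃                        ┃   ┃ 
           ┃                        ┃   ┃ 
           ┃                        ┃   ┃ 
           ┃                        ┃   ┃ 
           ┗━━━━━━━━━━━━━━━━━━━━━━━━┛   ┃ 
               ┃Moves: 0  0/2           ┃ 
               ┃                        ┃ 
               ┃                        ┃ 
               ┃                        ┃ 
               ┃                        ┃ 
               ┃                        ┃ 
               ┃                        ┃ 
               ┗━━━━━━━━━━━━━━━━━━━━━━━━┛ 
                                          
 ┏━━━━━━━━━━━━━━━━━━━━━━━━━━━━━━━━━━━━━┓  
 ┃ TabContainer                        ┃  
 ┠─────────────────────────────────────┨  
 ┃[main.py]│ inventory.csv │ handler.ts┃  
 ┃─────────────────────────────────────┃  
 ┃import os                            ┃  
 ┃import json                          ┃  
 ┃import logging                       ┃  
 ┃                                     ┃  


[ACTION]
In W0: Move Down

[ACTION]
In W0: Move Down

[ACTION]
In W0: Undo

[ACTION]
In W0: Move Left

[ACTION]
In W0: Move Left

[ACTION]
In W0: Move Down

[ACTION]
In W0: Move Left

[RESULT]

           ┃Moves: 0  0/2           ┃   ┃ 
           ┃                        ┃   ┃ 
           ┃                        ┃   ┃ 
           ┃                        ┃   ┃ 
           ┃                        ┃   ┃ 
           ┗━━━━━━━━━━━━━━━━━━━━━━━━┛   ┃ 
               ┃Moves: 2  0/2           ┃ 
               ┃                        ┃ 
               ┃                        ┃ 
               ┃                        ┃ 
               ┃                        ┃ 
               ┃                        ┃ 
               ┃                        ┃ 
               ┗━━━━━━━━━━━━━━━━━━━━━━━━┛ 
                                          
 ┏━━━━━━━━━━━━━━━━━━━━━━━━━━━━━━━━━━━━━┓  
 ┃ TabContainer                        ┃  
 ┠─────────────────────────────────────┨  
 ┃[main.py]│ inventory.csv │ handler.ts┃  
 ┃─────────────────────────────────────┃  
 ┃import os                            ┃  
 ┃import json                          ┃  
 ┃import logging                       ┃  
 ┃                                     ┃  


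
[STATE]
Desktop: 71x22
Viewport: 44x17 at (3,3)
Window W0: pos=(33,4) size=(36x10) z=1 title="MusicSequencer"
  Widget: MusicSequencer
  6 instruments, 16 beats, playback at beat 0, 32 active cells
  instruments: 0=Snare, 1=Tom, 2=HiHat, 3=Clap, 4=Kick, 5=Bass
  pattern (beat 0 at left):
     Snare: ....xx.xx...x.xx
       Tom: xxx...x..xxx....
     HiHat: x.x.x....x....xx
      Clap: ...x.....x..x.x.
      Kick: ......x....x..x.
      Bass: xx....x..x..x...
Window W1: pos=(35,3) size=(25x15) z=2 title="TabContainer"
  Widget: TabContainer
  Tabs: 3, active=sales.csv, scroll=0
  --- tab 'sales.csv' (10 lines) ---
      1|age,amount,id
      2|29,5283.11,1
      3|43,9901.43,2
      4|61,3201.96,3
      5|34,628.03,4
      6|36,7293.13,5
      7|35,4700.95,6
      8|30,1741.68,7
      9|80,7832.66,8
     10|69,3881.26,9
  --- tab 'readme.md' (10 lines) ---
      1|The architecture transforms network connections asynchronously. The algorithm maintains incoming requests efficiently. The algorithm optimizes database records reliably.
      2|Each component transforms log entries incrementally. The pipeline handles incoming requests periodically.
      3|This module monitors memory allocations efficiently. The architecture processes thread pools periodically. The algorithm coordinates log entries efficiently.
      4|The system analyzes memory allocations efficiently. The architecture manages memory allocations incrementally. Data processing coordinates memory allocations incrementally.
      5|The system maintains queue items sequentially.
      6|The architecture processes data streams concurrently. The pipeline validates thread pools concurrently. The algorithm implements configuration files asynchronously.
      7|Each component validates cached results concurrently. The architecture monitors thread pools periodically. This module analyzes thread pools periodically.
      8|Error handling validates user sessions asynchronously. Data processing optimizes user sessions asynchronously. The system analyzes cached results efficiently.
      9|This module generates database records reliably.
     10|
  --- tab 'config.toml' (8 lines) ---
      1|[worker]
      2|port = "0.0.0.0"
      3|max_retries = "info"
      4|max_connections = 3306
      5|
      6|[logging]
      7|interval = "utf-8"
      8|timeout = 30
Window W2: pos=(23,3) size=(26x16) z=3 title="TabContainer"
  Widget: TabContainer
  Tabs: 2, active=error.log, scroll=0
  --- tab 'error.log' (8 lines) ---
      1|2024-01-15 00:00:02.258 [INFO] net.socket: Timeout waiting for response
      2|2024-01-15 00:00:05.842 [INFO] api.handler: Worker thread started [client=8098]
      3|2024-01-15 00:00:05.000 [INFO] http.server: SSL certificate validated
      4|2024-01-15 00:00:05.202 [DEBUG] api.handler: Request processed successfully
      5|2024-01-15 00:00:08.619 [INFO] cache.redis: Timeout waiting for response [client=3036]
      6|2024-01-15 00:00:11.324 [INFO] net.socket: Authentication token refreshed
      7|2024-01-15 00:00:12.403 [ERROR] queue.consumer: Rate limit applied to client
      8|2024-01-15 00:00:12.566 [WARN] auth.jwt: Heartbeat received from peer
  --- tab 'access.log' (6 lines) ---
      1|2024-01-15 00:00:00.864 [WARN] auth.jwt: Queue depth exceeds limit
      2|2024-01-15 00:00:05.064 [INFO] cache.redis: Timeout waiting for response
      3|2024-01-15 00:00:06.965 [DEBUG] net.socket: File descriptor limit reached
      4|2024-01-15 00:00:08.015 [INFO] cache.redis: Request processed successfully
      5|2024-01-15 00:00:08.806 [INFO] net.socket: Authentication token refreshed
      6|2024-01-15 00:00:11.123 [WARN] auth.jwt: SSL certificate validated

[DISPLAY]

                    ┏━━━━━━━━━━━━━━━━━━━━━━━
                    ┃ TabContainer          
                    ┠───────────────────────
                    ┃[error.log]│ access.log
                    ┃───────────────────────
                    ┃2024-01-15 00:00:02.258
                    ┃2024-01-15 00:00:05.842
                    ┃2024-01-15 00:00:05.000
                    ┃2024-01-15 00:00:05.202
                    ┃2024-01-15 00:00:08.619
                    ┃2024-01-15 00:00:11.324
                    ┃2024-01-15 00:00:12.403
                    ┃2024-01-15 00:00:12.566
                    ┃                       
                    ┃                       
                    ┗━━━━━━━━━━━━━━━━━━━━━━━
                                            


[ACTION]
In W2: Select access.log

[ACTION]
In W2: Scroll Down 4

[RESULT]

                    ┏━━━━━━━━━━━━━━━━━━━━━━━
                    ┃ TabContainer          
                    ┠───────────────────────
                    ┃ error.log │[access.log
                    ┃───────────────────────
                    ┃2024-01-15 00:00:08.806
                    ┃2024-01-15 00:00:11.123
                    ┃                       
                    ┃                       
                    ┃                       
                    ┃                       
                    ┃                       
                    ┃                       
                    ┃                       
                    ┃                       
                    ┗━━━━━━━━━━━━━━━━━━━━━━━
                                            


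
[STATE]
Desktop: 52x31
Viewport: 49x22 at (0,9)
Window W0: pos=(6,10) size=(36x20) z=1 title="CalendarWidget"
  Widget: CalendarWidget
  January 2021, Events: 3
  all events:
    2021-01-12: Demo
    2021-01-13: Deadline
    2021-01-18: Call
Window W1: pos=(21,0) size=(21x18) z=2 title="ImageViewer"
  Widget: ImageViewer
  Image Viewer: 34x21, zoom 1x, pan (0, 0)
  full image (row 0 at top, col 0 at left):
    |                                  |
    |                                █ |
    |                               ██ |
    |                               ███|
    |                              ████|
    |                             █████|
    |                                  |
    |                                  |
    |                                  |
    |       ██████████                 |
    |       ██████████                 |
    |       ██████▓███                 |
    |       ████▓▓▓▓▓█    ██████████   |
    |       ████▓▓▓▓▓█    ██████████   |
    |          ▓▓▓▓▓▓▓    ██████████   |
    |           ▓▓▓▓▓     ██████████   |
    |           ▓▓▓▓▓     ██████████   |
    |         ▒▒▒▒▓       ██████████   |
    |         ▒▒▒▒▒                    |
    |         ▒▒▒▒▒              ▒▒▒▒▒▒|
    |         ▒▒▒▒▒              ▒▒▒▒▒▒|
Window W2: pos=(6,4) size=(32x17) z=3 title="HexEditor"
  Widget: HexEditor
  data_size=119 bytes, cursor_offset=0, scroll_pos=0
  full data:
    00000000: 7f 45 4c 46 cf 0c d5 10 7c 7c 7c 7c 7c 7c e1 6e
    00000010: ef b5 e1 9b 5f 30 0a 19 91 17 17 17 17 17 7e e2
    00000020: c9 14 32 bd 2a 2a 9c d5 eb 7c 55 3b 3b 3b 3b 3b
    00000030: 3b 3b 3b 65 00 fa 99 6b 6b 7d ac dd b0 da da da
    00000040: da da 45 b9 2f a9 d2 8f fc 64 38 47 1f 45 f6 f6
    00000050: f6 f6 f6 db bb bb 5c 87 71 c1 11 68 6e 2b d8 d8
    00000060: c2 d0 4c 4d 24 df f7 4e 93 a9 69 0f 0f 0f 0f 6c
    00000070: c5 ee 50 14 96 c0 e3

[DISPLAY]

      ┃00000020  c9 14 32 bd 2a 2a 9c┃   ┃       
      ┃00000030  3b 3b 3b 65 00 fa 99┃   ┃       
      ┃00000040  da da 45 b9 2f a9 d2┃   ┃       
      ┃00000050  f6 f6 f6 db bb bb 5c┃█  ┃       
      ┃00000060  c2 d0 4c 4d 24 df f7┃█  ┃       
      ┃00000070  c5 ee 50 14 96 c0 e3┃█  ┃       
      ┃                              ┃█  ┃       
      ┃                              ┃█  ┃       
      ┃                              ┃━━━┛       
      ┃                              ┃   ┃       
      ┃                              ┃   ┃       
      ┗━━━━━━━━━━━━━━━━━━━━━━━━━━━━━━┛   ┃       
      ┃                                  ┃       
      ┃                                  ┃       
      ┃                                  ┃       
      ┃                                  ┃       
      ┃                                  ┃       
      ┃                                  ┃       
      ┃                                  ┃       
      ┃                                  ┃       
      ┗━━━━━━━━━━━━━━━━━━━━━━━━━━━━━━━━━━┛       
                                                 


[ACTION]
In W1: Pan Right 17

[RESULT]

      ┃00000020  c9 14 32 bd 2a 2a 9c┃   ┃       
      ┃00000030  3b 3b 3b 65 00 fa 99┃   ┃       
      ┃00000040  da da 45 b9 2f a9 d2┃   ┃       
      ┃00000050  f6 f6 f6 db bb bb 5c┃   ┃       
      ┃00000060  c2 d0 4c 4d 24 df f7┃   ┃       
      ┃00000070  c5 ee 50 14 96 c0 e3┃   ┃       
      ┃                              ┃   ┃       
      ┃                              ┃   ┃       
      ┃                              ┃━━━┛       
      ┃                              ┃   ┃       
      ┃                              ┃   ┃       
      ┗━━━━━━━━━━━━━━━━━━━━━━━━━━━━━━┛   ┃       
      ┃                                  ┃       
      ┃                                  ┃       
      ┃                                  ┃       
      ┃                                  ┃       
      ┃                                  ┃       
      ┃                                  ┃       
      ┃                                  ┃       
      ┃                                  ┃       
      ┗━━━━━━━━━━━━━━━━━━━━━━━━━━━━━━━━━━┛       
                                                 


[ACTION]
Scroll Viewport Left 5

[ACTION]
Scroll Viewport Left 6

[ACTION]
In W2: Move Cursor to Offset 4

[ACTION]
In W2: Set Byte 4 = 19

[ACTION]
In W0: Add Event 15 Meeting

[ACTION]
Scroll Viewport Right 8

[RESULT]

   ┃00000020  c9 14 32 bd 2a 2a 9c┃   ┃          
   ┃00000030  3b 3b 3b 65 00 fa 99┃   ┃          
   ┃00000040  da da 45 b9 2f a9 d2┃   ┃          
   ┃00000050  f6 f6 f6 db bb bb 5c┃   ┃          
   ┃00000060  c2 d0 4c 4d 24 df f7┃   ┃          
   ┃00000070  c5 ee 50 14 96 c0 e3┃   ┃          
   ┃                              ┃   ┃          
   ┃                              ┃   ┃          
   ┃                              ┃━━━┛          
   ┃                              ┃   ┃          
   ┃                              ┃   ┃          
   ┗━━━━━━━━━━━━━━━━━━━━━━━━━━━━━━┛   ┃          
   ┃                                  ┃          
   ┃                                  ┃          
   ┃                                  ┃          
   ┃                                  ┃          
   ┃                                  ┃          
   ┃                                  ┃          
   ┃                                  ┃          
   ┃                                  ┃          
   ┗━━━━━━━━━━━━━━━━━━━━━━━━━━━━━━━━━━┛          
                                                 


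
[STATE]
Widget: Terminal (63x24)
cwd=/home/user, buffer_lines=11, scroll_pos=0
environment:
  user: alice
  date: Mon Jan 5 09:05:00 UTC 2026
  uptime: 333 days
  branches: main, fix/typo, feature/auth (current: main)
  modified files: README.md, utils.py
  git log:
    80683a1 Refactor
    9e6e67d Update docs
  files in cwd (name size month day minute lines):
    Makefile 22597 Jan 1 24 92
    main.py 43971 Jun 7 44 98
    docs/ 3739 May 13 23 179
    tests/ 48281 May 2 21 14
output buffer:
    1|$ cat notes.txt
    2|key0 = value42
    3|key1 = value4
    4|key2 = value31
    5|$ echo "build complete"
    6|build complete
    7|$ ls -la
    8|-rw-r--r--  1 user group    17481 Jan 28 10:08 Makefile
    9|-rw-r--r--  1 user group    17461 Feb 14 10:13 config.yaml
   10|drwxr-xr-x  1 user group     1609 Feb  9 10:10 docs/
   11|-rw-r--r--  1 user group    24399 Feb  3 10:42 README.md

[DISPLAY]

$ cat notes.txt                                                
key0 = value42                                                 
key1 = value4                                                  
key2 = value31                                                 
$ echo "build complete"                                        
build complete                                                 
$ ls -la                                                       
-rw-r--r--  1 user group    17481 Jan 28 10:08 Makefile        
-rw-r--r--  1 user group    17461 Feb 14 10:13 config.yaml     
drwxr-xr-x  1 user group     1609 Feb  9 10:10 docs/           
-rw-r--r--  1 user group    24399 Feb  3 10:42 README.md       
$ █                                                            
                                                               
                                                               
                                                               
                                                               
                                                               
                                                               
                                                               
                                                               
                                                               
                                                               
                                                               
                                                               


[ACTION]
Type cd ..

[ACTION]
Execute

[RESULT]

$ cat notes.txt                                                
key0 = value42                                                 
key1 = value4                                                  
key2 = value31                                                 
$ echo "build complete"                                        
build complete                                                 
$ ls -la                                                       
-rw-r--r--  1 user group    17481 Jan 28 10:08 Makefile        
-rw-r--r--  1 user group    17461 Feb 14 10:13 config.yaml     
drwxr-xr-x  1 user group     1609 Feb  9 10:10 docs/           
-rw-r--r--  1 user group    24399 Feb  3 10:42 README.md       
$ cd ..                                                        
                                                               
$ █                                                            
                                                               
                                                               
                                                               
                                                               
                                                               
                                                               
                                                               
                                                               
                                                               
                                                               


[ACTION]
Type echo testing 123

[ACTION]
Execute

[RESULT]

$ cat notes.txt                                                
key0 = value42                                                 
key1 = value4                                                  
key2 = value31                                                 
$ echo "build complete"                                        
build complete                                                 
$ ls -la                                                       
-rw-r--r--  1 user group    17481 Jan 28 10:08 Makefile        
-rw-r--r--  1 user group    17461 Feb 14 10:13 config.yaml     
drwxr-xr-x  1 user group     1609 Feb  9 10:10 docs/           
-rw-r--r--  1 user group    24399 Feb  3 10:42 README.md       
$ cd ..                                                        
                                                               
$ echo testing 123                                             
testing 123                                                    
$ █                                                            
                                                               
                                                               
                                                               
                                                               
                                                               
                                                               
                                                               
                                                               


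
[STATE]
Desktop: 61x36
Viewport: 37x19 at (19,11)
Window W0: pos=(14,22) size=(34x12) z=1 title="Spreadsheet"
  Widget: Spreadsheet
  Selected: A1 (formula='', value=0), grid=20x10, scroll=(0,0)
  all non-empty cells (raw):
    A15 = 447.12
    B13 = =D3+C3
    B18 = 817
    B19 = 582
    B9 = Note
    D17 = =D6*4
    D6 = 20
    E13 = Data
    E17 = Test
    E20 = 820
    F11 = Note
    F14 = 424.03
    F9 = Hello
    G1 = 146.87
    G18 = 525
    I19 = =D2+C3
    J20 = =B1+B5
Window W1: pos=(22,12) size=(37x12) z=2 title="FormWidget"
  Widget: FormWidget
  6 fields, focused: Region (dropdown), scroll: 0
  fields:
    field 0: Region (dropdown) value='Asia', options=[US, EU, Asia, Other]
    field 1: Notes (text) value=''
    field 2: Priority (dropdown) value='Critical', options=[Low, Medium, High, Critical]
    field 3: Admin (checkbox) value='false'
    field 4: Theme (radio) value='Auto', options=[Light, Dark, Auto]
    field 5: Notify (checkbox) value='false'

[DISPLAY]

                                     
   ┏━━━━━━━━━━━━━━━━━━━━━━━━━━━━━━━━━
   ┃ FormWidget                      
   ┠─────────────────────────────────
   ┃> Region:     [Asia              
   ┃  Notes:      [                  
   ┃  Priority:   [Critical          
   ┃  Admin:      [ ]                
   ┃  Theme:      ( ) Light  ( ) Dark
   ┃  Notify:     [ ]                
   ┃                                 
━━━┃                                 
ead┗━━━━━━━━━━━━━━━━━━━━━━━━━━━━━━━━━
────────────────────────────┨        
                            ┃        
   A       B       C       D┃        
----------------------------┃        
     [0]       0       0    ┃        
       0       0       0    ┃        


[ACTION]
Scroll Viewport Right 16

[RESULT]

                                     
━━━━━━━━━━━━━━━━━━━━━━━━━━━━━━━━━━┓  
FormWidget                        ┃  
──────────────────────────────────┨  
 Region:     [Asia              ▼]┃  
 Notes:      [                   ]┃  
 Priority:   [Critical          ▼]┃  
 Admin:      [ ]                  ┃  
 Theme:      ( ) Light  ( ) Dark  ┃  
 Notify:     [ ]                  ┃  
                                  ┃  
                                  ┃  
━━━━━━━━━━━━━━━━━━━━━━━━━━━━━━━━━━┛  
───────────────────────┨             
                       ┃             
      B       C       D┃             
-----------------------┃             
[0]       0       0    ┃             
  0       0       0    ┃             


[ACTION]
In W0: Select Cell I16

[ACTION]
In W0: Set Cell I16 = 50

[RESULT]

                                     
━━━━━━━━━━━━━━━━━━━━━━━━━━━━━━━━━━┓  
FormWidget                        ┃  
──────────────────────────────────┨  
 Region:     [Asia              ▼]┃  
 Notes:      [                   ]┃  
 Priority:   [Critical          ▼]┃  
 Admin:      [ ]                  ┃  
 Theme:      ( ) Light  ( ) Dark  ┃  
 Notify:     [ ]                  ┃  
                                  ┃  
                                  ┃  
━━━━━━━━━━━━━━━━━━━━━━━━━━━━━━━━━━┛  
───────────────────────┨             
                       ┃             
      B       C       D┃             
-----------------------┃             
  0       0       0    ┃             
  0       0       0    ┃             


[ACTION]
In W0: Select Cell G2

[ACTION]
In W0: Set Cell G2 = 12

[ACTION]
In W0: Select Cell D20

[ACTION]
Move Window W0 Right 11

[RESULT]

                                     
━━━━━━━━━━━━━━━━━━━━━━━━━━━━━━━━━━┓  
FormWidget                        ┃  
──────────────────────────────────┨  
 Region:     [Asia              ▼]┃  
 Notes:      [                   ]┃  
 Priority:   [Critical          ▼]┃  
 Admin:      [ ]                  ┃  
 Theme:      ( ) Light  ( ) Dark  ┃  
 Notify:     [ ]                  ┃  
                                  ┃  
                                  ┃  
━━━━━━━━━━━━━━━━━━━━━━━━━━━━━━━━━━┛  
 ┠────────────────────────────────┨  
 ┃D20:                            ┃  
 ┃       A       B       C       D┃  
 ┃--------------------------------┃  
 ┃  1        0       0       0    ┃  
 ┃  2        0       0       0    ┃  


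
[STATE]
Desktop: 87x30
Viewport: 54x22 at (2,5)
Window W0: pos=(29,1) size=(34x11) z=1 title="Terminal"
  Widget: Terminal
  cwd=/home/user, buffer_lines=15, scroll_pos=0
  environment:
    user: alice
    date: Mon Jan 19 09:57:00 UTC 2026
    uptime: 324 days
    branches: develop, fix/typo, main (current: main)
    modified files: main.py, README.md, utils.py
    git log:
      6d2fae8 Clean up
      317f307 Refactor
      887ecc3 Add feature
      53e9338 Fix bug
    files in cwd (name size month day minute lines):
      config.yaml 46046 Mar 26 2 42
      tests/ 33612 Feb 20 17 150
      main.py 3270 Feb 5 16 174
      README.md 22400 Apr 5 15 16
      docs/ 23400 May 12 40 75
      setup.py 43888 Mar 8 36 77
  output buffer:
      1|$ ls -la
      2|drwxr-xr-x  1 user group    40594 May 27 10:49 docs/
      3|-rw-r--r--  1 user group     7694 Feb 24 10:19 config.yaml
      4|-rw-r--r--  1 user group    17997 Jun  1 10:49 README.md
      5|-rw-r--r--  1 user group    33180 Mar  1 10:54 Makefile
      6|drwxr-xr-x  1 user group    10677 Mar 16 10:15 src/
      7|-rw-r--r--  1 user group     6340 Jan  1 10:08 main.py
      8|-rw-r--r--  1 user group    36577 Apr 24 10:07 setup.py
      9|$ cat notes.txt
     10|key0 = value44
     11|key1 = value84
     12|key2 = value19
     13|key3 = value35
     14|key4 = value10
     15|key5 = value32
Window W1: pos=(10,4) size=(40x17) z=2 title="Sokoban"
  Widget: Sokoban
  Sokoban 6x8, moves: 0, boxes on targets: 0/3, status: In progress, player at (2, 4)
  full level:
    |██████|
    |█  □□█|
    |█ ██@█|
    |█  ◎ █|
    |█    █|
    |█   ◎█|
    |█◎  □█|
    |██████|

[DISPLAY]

        ┃ Sokoban                              ┃roup  
        ┠──────────────────────────────────────┨roup  
        ┃██████                                ┃roup  
        ┃█  □□█                                ┃roup  
        ┃█ ██@█                                ┃roup  
        ┃█  ◎ █                                ┃roup  
        ┃█    █                                ┃━━━━━━
        ┃█   ◎█                                ┃      
        ┃█◎  □█                                ┃      
        ┃██████                                ┃      
        ┃Moves: 0  0/3                         ┃      
        ┃                                      ┃      
        ┃                                      ┃      
        ┃                                      ┃      
        ┃                                      ┃      
        ┗━━━━━━━━━━━━━━━━━━━━━━━━━━━━━━━━━━━━━━┛      
                                                      
                                                      
                                                      
                                                      
                                                      
                                                      


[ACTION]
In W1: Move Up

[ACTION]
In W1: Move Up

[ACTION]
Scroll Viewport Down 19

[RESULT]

        ┃█  □□█                                ┃roup  
        ┃█ ██@█                                ┃roup  
        ┃█  ◎ █                                ┃roup  
        ┃█    █                                ┃━━━━━━
        ┃█   ◎█                                ┃      
        ┃█◎  □█                                ┃      
        ┃██████                                ┃      
        ┃Moves: 0  0/3                         ┃      
        ┃                                      ┃      
        ┃                                      ┃      
        ┃                                      ┃      
        ┃                                      ┃      
        ┗━━━━━━━━━━━━━━━━━━━━━━━━━━━━━━━━━━━━━━┛      
                                                      
                                                      
                                                      
                                                      
                                                      
                                                      
                                                      
                                                      
                                                      


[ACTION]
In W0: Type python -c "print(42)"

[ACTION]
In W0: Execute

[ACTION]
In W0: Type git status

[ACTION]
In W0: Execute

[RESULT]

        ┃█  □□█                                ┃README
        ┃█ ██@█                                ┃utils.
        ┃█  ◎ █                                ┃      
        ┃█    █                                ┃━━━━━━
        ┃█   ◎█                                ┃      
        ┃█◎  □█                                ┃      
        ┃██████                                ┃      
        ┃Moves: 0  0/3                         ┃      
        ┃                                      ┃      
        ┃                                      ┃      
        ┃                                      ┃      
        ┃                                      ┃      
        ┗━━━━━━━━━━━━━━━━━━━━━━━━━━━━━━━━━━━━━━┛      
                                                      
                                                      
                                                      
                                                      
                                                      
                                                      
                                                      
                                                      
                                                      


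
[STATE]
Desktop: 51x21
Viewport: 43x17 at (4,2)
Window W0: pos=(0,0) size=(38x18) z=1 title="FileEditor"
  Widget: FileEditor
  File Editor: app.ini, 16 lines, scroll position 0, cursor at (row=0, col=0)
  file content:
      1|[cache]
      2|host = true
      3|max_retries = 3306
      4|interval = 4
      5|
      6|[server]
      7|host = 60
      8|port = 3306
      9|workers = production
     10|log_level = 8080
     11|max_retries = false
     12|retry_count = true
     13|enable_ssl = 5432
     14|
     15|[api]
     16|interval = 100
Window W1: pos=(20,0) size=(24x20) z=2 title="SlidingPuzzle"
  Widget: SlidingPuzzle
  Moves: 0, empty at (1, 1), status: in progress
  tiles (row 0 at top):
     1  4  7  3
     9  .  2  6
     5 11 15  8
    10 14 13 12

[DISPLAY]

────────────────┠──────────────────────┨   
che]            ┃┌────┬────┬────┬────┐ ┃   
t = true        ┃│  1 │  4 │  7 │  3 │ ┃   
_retries = 3306 ┃├────┼────┼────┼────┤ ┃   
erval = 4       ┃│  9 │    │  2 │  6 │ ┃   
                ┃├────┼────┼────┼────┤ ┃   
rver]           ┃│  5 │ 11 │ 15 │  8 │ ┃   
t = 60          ┃├────┼────┼────┼────┤ ┃   
t = 3306        ┃│ 10 │ 14 │ 13 │ 12 │ ┃   
kers = productio┃└────┴────┴────┴────┘ ┃   
_level = 8080   ┃Moves: 0              ┃   
_retries = false┃                      ┃   
ry_count = true ┃                      ┃   
ble_ssl = 5432  ┃                      ┃   
                ┃                      ┃   
━━━━━━━━━━━━━━━━┃                      ┃   
                ┃                      ┃   


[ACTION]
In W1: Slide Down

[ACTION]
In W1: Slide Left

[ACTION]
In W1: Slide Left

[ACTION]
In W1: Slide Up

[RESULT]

────────────────┠──────────────────────┨   
che]            ┃┌────┬────┬────┬────┐ ┃   
t = true        ┃│  1 │  7 │  3 │  6 │ ┃   
_retries = 3306 ┃├────┼────┼────┼────┤ ┃   
erval = 4       ┃│  9 │  4 │  2 │    │ ┃   
                ┃├────┼────┼────┼────┤ ┃   
rver]           ┃│  5 │ 11 │ 15 │  8 │ ┃   
t = 60          ┃├────┼────┼────┼────┤ ┃   
t = 3306        ┃│ 10 │ 14 │ 13 │ 12 │ ┃   
kers = productio┃└────┴────┴────┴────┘ ┃   
_level = 8080   ┃Moves: 4              ┃   
_retries = false┃                      ┃   
ry_count = true ┃                      ┃   
ble_ssl = 5432  ┃                      ┃   
                ┃                      ┃   
━━━━━━━━━━━━━━━━┃                      ┃   
                ┃                      ┃   


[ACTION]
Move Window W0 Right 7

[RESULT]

   ┠────────────┠──────────────────────┨┨  
   ┃█cache]     ┃┌────┬────┬────┬────┐ ┃┃  
   ┃host = true ┃│  1 │  7 │  3 │  6 │ ┃┃  
   ┃max_retries ┃├────┼────┼────┼────┤ ┃┃  
   ┃interval = 4┃│  9 │  4 │  2 │    │ ┃┃  
   ┃            ┃├────┼────┼────┼────┤ ┃┃  
   ┃[server]    ┃│  5 │ 11 │ 15 │  8 │ ┃┃  
   ┃host = 60   ┃├────┼────┼────┼────┤ ┃┃  
   ┃port = 3306 ┃│ 10 │ 14 │ 13 │ 12 │ ┃┃  
   ┃workers = pr┃└────┴────┴────┴────┘ ┃┃  
   ┃log_level = ┃Moves: 4              ┃┃  
   ┃max_retries ┃                      ┃┃  
   ┃retry_count ┃                      ┃┃  
   ┃enable_ssl =┃                      ┃┃  
   ┃            ┃                      ┃┃  
   ┗━━━━━━━━━━━━┃                      ┃┛  
                ┃                      ┃   
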